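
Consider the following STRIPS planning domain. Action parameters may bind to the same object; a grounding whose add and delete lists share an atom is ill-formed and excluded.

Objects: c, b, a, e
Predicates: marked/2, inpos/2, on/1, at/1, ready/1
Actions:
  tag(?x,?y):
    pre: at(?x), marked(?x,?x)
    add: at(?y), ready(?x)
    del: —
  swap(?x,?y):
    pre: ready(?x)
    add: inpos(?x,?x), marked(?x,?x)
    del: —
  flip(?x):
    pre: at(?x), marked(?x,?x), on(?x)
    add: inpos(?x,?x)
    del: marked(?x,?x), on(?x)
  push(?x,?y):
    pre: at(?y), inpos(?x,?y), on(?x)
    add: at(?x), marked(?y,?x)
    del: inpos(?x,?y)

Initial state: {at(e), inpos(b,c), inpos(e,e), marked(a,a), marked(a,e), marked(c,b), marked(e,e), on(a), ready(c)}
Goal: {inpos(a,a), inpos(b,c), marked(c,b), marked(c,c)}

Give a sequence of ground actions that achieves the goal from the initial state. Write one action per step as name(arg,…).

tag(e,a); swap(c,c); flip(a)

1. tag(e,a)  →  {at(a), at(e), inpos(b,c), inpos(e,e), marked(a,a), marked(a,e), marked(c,b), marked(e,e), on(a), ready(c), ready(e)}
2. swap(c,c)  →  {at(a), at(e), inpos(b,c), inpos(c,c), inpos(e,e), marked(a,a), marked(a,e), marked(c,b), marked(c,c), marked(e,e), on(a), ready(c), ready(e)}
3. flip(a)  →  {at(a), at(e), inpos(a,a), inpos(b,c), inpos(c,c), inpos(e,e), marked(a,e), marked(c,b), marked(c,c), marked(e,e), ready(c), ready(e)}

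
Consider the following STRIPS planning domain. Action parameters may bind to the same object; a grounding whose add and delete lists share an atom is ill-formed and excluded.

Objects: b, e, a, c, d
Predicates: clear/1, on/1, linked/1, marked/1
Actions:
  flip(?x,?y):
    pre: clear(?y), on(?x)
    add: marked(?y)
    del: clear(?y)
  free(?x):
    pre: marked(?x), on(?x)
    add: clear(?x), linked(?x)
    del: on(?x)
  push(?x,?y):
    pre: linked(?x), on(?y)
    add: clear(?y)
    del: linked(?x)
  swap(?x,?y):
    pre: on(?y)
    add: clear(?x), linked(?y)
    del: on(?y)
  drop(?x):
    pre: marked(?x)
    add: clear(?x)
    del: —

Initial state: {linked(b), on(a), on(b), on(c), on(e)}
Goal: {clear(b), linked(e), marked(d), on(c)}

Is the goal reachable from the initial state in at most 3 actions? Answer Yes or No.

Yes

1. push(b,b)  →  {clear(b), on(a), on(b), on(c), on(e)}
2. swap(d,e)  →  {clear(b), clear(d), linked(e), on(a), on(b), on(c)}
3. flip(b,d)  →  {clear(b), linked(e), marked(d), on(a), on(b), on(c)}
optimal plan length = 3; 3 ≤ 3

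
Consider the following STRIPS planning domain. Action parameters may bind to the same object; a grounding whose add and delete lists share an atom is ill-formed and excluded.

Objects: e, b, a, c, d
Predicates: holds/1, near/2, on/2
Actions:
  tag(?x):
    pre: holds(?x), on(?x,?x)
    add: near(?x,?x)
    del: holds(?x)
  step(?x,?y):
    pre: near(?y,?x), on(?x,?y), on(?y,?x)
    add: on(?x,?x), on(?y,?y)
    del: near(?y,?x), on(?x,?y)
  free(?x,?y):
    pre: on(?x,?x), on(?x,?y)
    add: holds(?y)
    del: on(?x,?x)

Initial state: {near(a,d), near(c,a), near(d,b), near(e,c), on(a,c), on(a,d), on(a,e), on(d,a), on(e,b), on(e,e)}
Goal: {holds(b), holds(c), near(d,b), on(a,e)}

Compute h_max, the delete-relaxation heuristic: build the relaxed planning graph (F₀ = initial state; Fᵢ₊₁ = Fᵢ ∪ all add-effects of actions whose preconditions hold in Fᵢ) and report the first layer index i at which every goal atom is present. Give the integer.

2

F0 = init (10 atoms)
F1 = F0 ∪ {holds(b), holds(e), on(a,a), on(d,d)}  (14 atoms)
F2 = F1 ∪ {holds(a), holds(c), holds(d), near(e,e)}  (18 atoms)
goal ⊆ F2  ⇒  h_max = 2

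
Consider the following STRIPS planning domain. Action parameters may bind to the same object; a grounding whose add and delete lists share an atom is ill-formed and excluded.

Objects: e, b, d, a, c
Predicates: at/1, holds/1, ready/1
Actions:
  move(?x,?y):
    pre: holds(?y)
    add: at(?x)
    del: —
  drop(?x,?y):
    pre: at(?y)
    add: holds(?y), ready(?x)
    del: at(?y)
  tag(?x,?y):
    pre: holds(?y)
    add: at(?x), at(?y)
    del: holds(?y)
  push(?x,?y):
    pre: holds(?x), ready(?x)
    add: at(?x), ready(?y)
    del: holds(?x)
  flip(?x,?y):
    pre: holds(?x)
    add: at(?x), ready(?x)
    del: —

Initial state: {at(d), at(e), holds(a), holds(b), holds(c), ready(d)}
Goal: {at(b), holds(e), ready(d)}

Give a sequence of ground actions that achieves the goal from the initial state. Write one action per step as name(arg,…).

move(b,b); drop(e,e)

1. move(b,b)  →  {at(b), at(d), at(e), holds(a), holds(b), holds(c), ready(d)}
2. drop(e,e)  →  {at(b), at(d), holds(a), holds(b), holds(c), holds(e), ready(d), ready(e)}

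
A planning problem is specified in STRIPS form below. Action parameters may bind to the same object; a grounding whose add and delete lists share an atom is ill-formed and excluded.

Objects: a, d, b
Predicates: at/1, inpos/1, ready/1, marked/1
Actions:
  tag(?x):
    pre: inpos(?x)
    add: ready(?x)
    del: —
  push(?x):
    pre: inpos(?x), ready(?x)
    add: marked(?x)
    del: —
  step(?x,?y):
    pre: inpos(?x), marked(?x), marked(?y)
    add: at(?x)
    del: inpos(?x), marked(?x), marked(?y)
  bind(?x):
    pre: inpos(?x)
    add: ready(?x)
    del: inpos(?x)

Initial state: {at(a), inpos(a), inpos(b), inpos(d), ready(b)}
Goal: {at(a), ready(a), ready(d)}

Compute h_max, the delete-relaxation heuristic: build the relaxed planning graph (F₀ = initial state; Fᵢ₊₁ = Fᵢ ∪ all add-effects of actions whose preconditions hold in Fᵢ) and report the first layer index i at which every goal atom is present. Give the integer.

1

F0 = init (5 atoms)
F1 = F0 ∪ {marked(b), ready(a), ready(d)}  (8 atoms)
goal ⊆ F1  ⇒  h_max = 1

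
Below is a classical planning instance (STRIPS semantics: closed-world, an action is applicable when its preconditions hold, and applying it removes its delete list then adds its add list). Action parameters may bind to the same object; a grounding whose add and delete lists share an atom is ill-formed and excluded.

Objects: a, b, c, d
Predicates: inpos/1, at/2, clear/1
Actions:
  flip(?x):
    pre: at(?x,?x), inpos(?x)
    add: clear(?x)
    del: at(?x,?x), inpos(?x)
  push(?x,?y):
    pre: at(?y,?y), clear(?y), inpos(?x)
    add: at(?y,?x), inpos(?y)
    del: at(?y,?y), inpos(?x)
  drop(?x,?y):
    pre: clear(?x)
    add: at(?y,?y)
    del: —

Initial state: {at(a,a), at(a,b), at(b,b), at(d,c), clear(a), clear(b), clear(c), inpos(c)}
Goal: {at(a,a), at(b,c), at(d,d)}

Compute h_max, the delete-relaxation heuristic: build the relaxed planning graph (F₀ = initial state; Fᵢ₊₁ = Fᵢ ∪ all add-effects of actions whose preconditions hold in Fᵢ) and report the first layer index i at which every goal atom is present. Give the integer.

F0 = init (8 atoms)
F1 = F0 ∪ {at(a,c), at(b,c), at(c,c), at(d,d), inpos(a), inpos(b)}  (14 atoms)
goal ⊆ F1  ⇒  h_max = 1

1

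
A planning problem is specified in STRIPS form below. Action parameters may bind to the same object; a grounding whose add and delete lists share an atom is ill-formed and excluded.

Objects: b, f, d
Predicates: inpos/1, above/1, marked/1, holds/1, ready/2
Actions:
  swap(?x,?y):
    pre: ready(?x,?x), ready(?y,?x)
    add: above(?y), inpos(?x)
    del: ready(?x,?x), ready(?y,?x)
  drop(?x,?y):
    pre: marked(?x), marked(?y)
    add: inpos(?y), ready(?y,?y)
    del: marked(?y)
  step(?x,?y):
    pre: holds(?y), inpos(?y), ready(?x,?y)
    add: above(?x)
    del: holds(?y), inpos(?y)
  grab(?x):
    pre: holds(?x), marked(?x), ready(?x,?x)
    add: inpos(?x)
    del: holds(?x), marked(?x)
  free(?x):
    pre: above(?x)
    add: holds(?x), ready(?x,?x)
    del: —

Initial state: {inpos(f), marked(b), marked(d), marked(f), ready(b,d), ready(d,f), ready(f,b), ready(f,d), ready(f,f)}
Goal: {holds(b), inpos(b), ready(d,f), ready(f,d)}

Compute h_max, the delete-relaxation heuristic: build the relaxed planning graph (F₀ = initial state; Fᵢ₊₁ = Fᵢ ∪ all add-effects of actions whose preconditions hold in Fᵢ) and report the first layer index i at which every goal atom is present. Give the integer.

3

F0 = init (9 atoms)
F1 = F0 ∪ {above(d), above(f), inpos(b), inpos(d), ready(b,b), ready(d,d)}  (15 atoms)
F2 = F1 ∪ {above(b), holds(d), holds(f)}  (18 atoms)
F3 = F2 ∪ {holds(b)}  (19 atoms)
goal ⊆ F3  ⇒  h_max = 3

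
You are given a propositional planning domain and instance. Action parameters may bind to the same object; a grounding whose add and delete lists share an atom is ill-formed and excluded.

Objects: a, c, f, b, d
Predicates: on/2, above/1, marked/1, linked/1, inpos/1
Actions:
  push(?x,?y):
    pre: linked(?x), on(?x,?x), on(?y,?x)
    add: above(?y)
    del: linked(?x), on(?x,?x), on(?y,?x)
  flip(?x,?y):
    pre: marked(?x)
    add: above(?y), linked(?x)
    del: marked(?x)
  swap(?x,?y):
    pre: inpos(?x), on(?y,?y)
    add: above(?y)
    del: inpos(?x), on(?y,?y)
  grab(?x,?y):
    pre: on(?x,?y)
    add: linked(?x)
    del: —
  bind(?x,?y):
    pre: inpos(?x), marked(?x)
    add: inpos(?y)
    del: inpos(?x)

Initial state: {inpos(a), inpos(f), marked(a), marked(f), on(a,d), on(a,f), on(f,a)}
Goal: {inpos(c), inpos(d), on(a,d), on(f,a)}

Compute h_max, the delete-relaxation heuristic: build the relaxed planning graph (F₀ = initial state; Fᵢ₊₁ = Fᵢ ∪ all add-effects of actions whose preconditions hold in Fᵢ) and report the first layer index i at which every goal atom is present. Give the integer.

F0 = init (7 atoms)
F1 = F0 ∪ {above(a), above(b), above(c), above(d), above(f), inpos(b), inpos(c), inpos(d), linked(a), linked(f)}  (17 atoms)
goal ⊆ F1  ⇒  h_max = 1

1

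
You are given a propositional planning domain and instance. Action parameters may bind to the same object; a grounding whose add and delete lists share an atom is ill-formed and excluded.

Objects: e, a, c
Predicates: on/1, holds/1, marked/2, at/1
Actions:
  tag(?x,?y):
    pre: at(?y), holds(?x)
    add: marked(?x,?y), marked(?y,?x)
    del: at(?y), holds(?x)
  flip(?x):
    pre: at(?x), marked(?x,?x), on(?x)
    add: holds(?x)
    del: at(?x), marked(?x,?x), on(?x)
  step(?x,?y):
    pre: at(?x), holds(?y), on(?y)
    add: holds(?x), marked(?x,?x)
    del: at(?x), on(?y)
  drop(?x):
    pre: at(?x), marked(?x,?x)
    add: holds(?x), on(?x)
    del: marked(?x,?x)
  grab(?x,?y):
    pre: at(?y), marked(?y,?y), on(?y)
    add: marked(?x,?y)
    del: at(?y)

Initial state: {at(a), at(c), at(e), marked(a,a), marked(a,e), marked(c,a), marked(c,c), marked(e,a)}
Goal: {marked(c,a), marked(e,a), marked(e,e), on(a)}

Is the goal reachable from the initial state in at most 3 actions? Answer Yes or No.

1. drop(a)  →  {at(a), at(c), at(e), holds(a), marked(a,e), marked(c,a), marked(c,c), marked(e,a), on(a)}
2. drop(c)  →  {at(a), at(c), at(e), holds(a), holds(c), marked(a,e), marked(c,a), marked(e,a), on(a), on(c)}
3. step(e,c)  →  {at(a), at(c), holds(a), holds(c), holds(e), marked(a,e), marked(c,a), marked(e,a), marked(e,e), on(a)}
optimal plan length = 3; 3 ≤ 3

Yes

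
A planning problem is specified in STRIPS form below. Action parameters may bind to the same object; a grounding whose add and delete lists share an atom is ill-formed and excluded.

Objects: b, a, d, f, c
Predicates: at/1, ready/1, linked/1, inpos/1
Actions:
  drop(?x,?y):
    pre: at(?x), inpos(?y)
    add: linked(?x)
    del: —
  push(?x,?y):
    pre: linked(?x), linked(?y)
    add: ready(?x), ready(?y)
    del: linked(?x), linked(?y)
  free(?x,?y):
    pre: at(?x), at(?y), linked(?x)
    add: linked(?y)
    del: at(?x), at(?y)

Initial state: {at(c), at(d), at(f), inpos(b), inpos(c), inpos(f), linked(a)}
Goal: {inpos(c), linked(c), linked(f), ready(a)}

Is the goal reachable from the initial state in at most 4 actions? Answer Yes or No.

1. drop(f,b)  →  {at(c), at(d), at(f), inpos(b), inpos(c), inpos(f), linked(a), linked(f)}
2. drop(c,b)  →  {at(c), at(d), at(f), inpos(b), inpos(c), inpos(f), linked(a), linked(c), linked(f)}
3. push(a,a)  →  {at(c), at(d), at(f), inpos(b), inpos(c), inpos(f), linked(c), linked(f), ready(a)}
optimal plan length = 3; 3 ≤ 4

Yes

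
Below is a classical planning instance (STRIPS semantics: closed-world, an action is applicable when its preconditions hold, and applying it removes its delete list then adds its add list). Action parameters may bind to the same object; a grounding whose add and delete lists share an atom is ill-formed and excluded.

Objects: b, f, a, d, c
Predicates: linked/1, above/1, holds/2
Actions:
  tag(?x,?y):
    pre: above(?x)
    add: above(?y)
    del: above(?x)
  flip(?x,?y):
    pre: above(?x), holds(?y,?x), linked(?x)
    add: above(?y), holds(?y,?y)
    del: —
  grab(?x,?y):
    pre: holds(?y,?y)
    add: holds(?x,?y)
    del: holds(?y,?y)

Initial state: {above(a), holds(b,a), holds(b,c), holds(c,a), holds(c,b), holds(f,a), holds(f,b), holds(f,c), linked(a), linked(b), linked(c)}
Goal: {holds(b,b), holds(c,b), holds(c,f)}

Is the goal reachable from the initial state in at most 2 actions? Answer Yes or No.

No

1. flip(a,b)  →  {above(a), above(b), holds(b,a), holds(b,b), holds(b,c), holds(c,a), holds(c,b), holds(f,a), holds(f,b), holds(f,c), linked(a), linked(b), linked(c)}
2. flip(b,f)  →  {above(a), above(b), above(f), holds(b,a), holds(b,b), holds(b,c), holds(c,a), holds(c,b), holds(f,a), holds(f,b), holds(f,c), holds(f,f), linked(a), linked(b), linked(c)}
3. grab(c,f)  →  {above(a), above(b), above(f), holds(b,a), holds(b,b), holds(b,c), holds(c,a), holds(c,b), holds(c,f), holds(f,a), holds(f,b), holds(f,c), linked(a), linked(b), linked(c)}
optimal plan length = 3; 3 > 2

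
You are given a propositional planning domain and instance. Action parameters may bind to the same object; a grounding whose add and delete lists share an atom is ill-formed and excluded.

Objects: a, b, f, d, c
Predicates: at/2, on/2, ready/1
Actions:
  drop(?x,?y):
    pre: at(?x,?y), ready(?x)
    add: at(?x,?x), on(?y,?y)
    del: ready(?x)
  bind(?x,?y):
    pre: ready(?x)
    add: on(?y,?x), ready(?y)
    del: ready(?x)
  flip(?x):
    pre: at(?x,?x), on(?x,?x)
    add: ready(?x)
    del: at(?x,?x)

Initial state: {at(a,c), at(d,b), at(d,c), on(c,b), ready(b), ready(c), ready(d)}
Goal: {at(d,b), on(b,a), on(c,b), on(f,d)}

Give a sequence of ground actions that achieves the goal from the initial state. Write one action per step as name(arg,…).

bind(b,a); bind(a,b); bind(d,f)

1. bind(b,a)  →  {at(a,c), at(d,b), at(d,c), on(a,b), on(c,b), ready(a), ready(c), ready(d)}
2. bind(a,b)  →  {at(a,c), at(d,b), at(d,c), on(a,b), on(b,a), on(c,b), ready(b), ready(c), ready(d)}
3. bind(d,f)  →  {at(a,c), at(d,b), at(d,c), on(a,b), on(b,a), on(c,b), on(f,d), ready(b), ready(c), ready(f)}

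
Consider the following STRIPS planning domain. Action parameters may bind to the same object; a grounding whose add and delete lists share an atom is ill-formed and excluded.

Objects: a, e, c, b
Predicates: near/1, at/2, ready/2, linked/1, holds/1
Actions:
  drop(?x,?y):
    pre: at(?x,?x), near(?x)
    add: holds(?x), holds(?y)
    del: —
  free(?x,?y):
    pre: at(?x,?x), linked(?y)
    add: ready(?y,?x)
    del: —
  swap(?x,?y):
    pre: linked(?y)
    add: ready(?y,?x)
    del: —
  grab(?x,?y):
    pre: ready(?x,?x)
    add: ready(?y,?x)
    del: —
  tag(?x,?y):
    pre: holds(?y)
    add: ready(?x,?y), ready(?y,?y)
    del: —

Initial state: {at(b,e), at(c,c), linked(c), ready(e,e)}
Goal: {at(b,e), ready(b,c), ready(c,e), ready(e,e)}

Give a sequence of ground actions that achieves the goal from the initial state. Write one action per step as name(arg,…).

1. free(c,c)  →  {at(b,e), at(c,c), linked(c), ready(c,c), ready(e,e)}
2. swap(e,c)  →  {at(b,e), at(c,c), linked(c), ready(c,c), ready(c,e), ready(e,e)}
3. grab(c,b)  →  {at(b,e), at(c,c), linked(c), ready(b,c), ready(c,c), ready(c,e), ready(e,e)}

free(c,c); swap(e,c); grab(c,b)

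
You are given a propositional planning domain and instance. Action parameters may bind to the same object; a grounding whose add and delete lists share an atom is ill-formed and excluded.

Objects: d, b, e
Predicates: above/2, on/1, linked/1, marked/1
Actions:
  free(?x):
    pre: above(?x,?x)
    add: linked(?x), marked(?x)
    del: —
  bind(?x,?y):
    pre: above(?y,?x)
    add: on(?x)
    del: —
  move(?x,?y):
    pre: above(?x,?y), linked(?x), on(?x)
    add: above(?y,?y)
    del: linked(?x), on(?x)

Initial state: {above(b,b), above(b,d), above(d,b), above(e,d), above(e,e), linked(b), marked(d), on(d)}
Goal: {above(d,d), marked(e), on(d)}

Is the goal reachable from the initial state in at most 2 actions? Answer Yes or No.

1. free(e)  →  {above(b,b), above(b,d), above(d,b), above(e,d), above(e,e), linked(b), linked(e), marked(d), marked(e), on(d)}
2. bind(b,d)  →  {above(b,b), above(b,d), above(d,b), above(e,d), above(e,e), linked(b), linked(e), marked(d), marked(e), on(b), on(d)}
3. move(b,d)  →  {above(b,b), above(b,d), above(d,b), above(d,d), above(e,d), above(e,e), linked(e), marked(d), marked(e), on(d)}
optimal plan length = 3; 3 > 2

No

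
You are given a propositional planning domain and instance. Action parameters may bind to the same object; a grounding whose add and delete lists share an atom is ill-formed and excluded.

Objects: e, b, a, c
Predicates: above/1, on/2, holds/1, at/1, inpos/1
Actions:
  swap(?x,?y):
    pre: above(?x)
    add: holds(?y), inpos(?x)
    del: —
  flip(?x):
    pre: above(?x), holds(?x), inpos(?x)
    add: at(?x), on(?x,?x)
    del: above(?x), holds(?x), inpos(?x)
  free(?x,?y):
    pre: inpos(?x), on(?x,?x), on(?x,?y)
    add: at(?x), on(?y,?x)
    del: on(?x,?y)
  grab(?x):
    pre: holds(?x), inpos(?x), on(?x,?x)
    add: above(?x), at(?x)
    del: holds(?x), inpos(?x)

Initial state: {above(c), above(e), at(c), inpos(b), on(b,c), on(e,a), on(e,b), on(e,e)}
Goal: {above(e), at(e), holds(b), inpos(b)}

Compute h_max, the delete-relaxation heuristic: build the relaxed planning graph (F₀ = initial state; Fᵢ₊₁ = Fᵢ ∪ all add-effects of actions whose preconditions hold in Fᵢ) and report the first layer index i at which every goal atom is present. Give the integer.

2

F0 = init (8 atoms)
F1 = F0 ∪ {holds(a), holds(b), holds(c), holds(e), inpos(c), inpos(e)}  (14 atoms)
F2 = F1 ∪ {at(e), on(a,e), on(b,e), on(c,c)}  (18 atoms)
goal ⊆ F2  ⇒  h_max = 2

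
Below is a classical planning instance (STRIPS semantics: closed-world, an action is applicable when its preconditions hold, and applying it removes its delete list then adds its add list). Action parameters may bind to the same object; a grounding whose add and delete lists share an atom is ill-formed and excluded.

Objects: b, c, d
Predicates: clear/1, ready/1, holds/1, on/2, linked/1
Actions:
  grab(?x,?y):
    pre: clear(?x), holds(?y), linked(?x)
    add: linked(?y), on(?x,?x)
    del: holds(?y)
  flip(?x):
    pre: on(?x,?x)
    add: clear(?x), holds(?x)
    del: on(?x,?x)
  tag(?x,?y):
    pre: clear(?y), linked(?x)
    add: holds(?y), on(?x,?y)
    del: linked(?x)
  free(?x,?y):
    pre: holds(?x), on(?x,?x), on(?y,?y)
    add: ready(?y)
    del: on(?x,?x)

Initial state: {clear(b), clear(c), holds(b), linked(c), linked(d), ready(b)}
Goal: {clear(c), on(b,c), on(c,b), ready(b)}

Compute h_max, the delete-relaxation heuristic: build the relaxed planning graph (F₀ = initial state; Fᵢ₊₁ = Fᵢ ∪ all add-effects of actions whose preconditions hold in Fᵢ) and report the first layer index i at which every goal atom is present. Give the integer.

F0 = init (6 atoms)
F1 = F0 ∪ {holds(c), linked(b), on(c,b), on(c,c), on(d,b), on(d,c)}  (12 atoms)
F2 = F1 ∪ {on(b,b), on(b,c), ready(c)}  (15 atoms)
goal ⊆ F2  ⇒  h_max = 2

2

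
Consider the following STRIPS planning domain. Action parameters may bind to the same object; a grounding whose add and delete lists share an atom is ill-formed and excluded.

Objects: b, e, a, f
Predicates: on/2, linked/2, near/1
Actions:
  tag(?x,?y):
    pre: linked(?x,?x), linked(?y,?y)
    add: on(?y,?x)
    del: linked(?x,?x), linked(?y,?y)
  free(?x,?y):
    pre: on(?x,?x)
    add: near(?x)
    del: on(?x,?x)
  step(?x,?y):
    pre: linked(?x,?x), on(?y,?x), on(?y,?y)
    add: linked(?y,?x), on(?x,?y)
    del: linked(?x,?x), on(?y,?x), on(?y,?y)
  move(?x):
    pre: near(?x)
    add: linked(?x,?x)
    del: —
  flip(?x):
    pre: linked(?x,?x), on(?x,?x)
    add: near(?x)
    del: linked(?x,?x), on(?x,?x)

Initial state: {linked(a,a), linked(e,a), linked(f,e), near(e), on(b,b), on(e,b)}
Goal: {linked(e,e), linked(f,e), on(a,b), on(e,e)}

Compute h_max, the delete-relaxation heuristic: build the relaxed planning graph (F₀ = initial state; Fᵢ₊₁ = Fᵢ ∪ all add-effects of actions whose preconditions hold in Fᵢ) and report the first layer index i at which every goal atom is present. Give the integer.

3

F0 = init (6 atoms)
F1 = F0 ∪ {linked(e,e), near(b), on(a,a)}  (9 atoms)
F2 = F1 ∪ {linked(b,b), near(a), on(a,e), on(e,a), on(e,e)}  (14 atoms)
F3 = F2 ∪ {linked(a,e), linked(e,b), on(a,b), on(b,a), on(b,e)}  (19 atoms)
goal ⊆ F3  ⇒  h_max = 3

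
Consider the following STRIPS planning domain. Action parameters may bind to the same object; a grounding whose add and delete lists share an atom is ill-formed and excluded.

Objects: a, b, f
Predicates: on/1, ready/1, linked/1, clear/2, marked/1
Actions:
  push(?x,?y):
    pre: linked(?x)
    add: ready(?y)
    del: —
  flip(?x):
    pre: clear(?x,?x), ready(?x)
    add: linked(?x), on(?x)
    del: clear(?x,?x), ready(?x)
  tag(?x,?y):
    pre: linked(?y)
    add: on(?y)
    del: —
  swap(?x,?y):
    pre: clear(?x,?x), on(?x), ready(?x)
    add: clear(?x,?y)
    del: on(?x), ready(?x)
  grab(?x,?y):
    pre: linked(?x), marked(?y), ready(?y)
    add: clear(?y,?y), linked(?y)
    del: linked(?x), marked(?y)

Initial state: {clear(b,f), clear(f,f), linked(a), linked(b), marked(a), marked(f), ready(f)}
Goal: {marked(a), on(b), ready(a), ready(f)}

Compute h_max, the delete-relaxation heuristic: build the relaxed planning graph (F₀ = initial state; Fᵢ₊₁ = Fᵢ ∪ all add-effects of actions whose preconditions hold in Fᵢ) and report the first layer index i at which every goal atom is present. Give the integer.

F0 = init (7 atoms)
F1 = F0 ∪ {linked(f), on(a), on(b), on(f), ready(a), ready(b)}  (13 atoms)
goal ⊆ F1  ⇒  h_max = 1

1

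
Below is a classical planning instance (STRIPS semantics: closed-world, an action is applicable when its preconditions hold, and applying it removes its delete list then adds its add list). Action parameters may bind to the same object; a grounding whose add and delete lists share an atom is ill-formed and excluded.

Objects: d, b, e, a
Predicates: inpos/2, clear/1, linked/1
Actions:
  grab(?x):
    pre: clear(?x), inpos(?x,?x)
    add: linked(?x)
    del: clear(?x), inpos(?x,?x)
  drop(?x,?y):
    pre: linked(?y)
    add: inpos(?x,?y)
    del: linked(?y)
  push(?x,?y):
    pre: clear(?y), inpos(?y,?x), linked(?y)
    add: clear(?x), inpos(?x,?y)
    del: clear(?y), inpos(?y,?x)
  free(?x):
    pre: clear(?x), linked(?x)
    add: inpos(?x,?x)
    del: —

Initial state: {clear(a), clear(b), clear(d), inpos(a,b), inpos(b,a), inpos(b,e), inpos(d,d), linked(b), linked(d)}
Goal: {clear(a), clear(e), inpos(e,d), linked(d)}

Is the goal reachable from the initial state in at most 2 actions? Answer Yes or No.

1. drop(e,d)  →  {clear(a), clear(b), clear(d), inpos(a,b), inpos(b,a), inpos(b,e), inpos(d,d), inpos(e,d), linked(b)}
2. grab(d)  →  {clear(a), clear(b), inpos(a,b), inpos(b,a), inpos(b,e), inpos(e,d), linked(b), linked(d)}
3. push(e,b)  →  {clear(a), clear(e), inpos(a,b), inpos(b,a), inpos(e,b), inpos(e,d), linked(b), linked(d)}
optimal plan length = 3; 3 > 2

No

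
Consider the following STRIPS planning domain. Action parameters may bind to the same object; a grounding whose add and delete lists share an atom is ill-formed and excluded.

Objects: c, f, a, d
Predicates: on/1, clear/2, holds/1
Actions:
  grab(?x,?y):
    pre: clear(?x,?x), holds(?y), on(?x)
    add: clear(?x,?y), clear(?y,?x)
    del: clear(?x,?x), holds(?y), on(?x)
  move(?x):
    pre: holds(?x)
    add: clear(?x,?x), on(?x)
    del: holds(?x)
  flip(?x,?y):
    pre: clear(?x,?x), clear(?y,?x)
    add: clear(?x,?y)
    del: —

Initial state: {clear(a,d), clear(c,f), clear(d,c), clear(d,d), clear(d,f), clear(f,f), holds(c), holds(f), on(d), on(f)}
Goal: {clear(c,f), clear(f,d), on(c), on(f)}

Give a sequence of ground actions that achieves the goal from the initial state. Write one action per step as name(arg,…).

grab(d,f); move(c)

1. grab(d,f)  →  {clear(a,d), clear(c,f), clear(d,c), clear(d,f), clear(f,d), clear(f,f), holds(c), on(f)}
2. move(c)  →  {clear(a,d), clear(c,c), clear(c,f), clear(d,c), clear(d,f), clear(f,d), clear(f,f), on(c), on(f)}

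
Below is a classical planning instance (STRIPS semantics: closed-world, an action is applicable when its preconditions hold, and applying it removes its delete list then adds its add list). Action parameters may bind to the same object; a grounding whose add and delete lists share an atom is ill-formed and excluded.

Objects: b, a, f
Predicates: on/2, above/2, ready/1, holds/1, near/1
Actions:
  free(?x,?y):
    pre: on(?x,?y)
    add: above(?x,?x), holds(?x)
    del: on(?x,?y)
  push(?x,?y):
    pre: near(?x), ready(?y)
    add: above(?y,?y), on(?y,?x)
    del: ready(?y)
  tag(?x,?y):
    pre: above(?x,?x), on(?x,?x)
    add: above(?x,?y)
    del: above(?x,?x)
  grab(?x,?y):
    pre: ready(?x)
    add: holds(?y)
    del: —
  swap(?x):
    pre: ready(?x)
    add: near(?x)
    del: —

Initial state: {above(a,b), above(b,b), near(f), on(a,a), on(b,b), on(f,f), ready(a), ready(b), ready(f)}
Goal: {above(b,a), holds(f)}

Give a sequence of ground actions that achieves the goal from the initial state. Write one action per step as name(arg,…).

1. free(f,f)  →  {above(a,b), above(b,b), above(f,f), holds(f), near(f), on(a,a), on(b,b), ready(a), ready(b), ready(f)}
2. tag(b,a)  →  {above(a,b), above(b,a), above(f,f), holds(f), near(f), on(a,a), on(b,b), ready(a), ready(b), ready(f)}

free(f,f); tag(b,a)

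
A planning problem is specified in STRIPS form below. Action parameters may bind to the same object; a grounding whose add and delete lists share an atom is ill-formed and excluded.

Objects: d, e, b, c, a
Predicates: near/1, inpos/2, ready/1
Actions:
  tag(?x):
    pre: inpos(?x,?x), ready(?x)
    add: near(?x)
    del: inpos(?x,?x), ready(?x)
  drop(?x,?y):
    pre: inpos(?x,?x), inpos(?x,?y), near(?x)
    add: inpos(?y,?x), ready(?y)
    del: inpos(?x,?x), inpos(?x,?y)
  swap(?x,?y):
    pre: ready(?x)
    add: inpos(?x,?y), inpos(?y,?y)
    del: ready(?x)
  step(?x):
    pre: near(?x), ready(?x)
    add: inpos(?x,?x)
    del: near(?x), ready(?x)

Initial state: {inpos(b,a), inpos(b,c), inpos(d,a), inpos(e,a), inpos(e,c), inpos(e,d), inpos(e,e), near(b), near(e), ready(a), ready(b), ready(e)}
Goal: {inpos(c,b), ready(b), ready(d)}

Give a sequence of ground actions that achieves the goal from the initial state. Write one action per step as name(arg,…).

drop(e,d); swap(e,b); drop(b,c)

1. drop(e,d)  →  {inpos(b,a), inpos(b,c), inpos(d,a), inpos(d,e), inpos(e,a), inpos(e,c), near(b), near(e), ready(a), ready(b), ready(d), ready(e)}
2. swap(e,b)  →  {inpos(b,a), inpos(b,b), inpos(b,c), inpos(d,a), inpos(d,e), inpos(e,a), inpos(e,b), inpos(e,c), near(b), near(e), ready(a), ready(b), ready(d)}
3. drop(b,c)  →  {inpos(b,a), inpos(c,b), inpos(d,a), inpos(d,e), inpos(e,a), inpos(e,b), inpos(e,c), near(b), near(e), ready(a), ready(b), ready(c), ready(d)}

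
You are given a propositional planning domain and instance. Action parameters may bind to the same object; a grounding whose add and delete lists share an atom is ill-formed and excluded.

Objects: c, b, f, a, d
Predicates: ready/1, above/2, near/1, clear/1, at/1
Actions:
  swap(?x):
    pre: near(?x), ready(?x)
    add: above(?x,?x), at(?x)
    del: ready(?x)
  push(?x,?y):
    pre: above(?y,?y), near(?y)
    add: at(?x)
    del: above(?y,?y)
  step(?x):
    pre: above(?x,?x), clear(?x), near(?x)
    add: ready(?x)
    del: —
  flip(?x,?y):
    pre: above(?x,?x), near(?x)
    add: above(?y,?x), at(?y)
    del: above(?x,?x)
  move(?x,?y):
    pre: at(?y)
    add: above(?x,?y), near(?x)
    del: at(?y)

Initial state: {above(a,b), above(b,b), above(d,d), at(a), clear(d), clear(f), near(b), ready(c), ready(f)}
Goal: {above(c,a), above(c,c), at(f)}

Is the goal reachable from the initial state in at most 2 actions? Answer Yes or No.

No

1. push(f,b)  →  {above(a,b), above(d,d), at(a), at(f), clear(d), clear(f), near(b), ready(c), ready(f)}
2. move(c,a)  →  {above(a,b), above(c,a), above(d,d), at(f), clear(d), clear(f), near(b), near(c), ready(c), ready(f)}
3. swap(c)  →  {above(a,b), above(c,a), above(c,c), above(d,d), at(c), at(f), clear(d), clear(f), near(b), near(c), ready(f)}
optimal plan length = 3; 3 > 2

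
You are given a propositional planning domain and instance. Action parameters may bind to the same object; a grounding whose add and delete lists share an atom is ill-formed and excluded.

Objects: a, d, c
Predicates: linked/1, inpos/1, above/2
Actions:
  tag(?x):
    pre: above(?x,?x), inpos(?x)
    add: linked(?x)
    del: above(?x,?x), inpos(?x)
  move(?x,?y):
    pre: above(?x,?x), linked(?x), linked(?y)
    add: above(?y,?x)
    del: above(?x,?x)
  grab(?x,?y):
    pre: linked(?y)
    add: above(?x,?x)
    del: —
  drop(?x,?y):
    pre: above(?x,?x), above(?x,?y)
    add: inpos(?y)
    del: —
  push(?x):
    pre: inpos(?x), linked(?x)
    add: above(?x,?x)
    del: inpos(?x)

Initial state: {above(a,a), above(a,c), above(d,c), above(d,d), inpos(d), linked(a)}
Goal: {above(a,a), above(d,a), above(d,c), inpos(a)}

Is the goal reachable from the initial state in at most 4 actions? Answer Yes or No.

Yes

1. tag(d)  →  {above(a,a), above(a,c), above(d,c), linked(a), linked(d)}
2. move(a,d)  →  {above(a,c), above(d,a), above(d,c), linked(a), linked(d)}
3. grab(a,a)  →  {above(a,a), above(a,c), above(d,a), above(d,c), linked(a), linked(d)}
4. drop(a,a)  →  {above(a,a), above(a,c), above(d,a), above(d,c), inpos(a), linked(a), linked(d)}
optimal plan length = 4; 4 ≤ 4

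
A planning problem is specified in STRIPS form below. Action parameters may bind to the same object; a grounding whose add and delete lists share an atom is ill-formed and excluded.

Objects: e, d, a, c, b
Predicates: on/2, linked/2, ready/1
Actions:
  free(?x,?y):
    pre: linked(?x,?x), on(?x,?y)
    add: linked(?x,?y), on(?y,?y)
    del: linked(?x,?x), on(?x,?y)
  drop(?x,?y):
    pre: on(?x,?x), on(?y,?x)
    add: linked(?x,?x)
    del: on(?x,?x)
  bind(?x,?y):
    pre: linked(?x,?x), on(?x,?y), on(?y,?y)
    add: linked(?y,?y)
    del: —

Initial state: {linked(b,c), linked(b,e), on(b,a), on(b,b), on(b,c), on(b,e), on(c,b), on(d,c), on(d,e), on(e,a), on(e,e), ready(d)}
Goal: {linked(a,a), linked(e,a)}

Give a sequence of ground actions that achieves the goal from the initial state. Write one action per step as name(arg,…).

drop(e,e); free(e,a); drop(a,a)

1. drop(e,e)  →  {linked(b,c), linked(b,e), linked(e,e), on(b,a), on(b,b), on(b,c), on(b,e), on(c,b), on(d,c), on(d,e), on(e,a), ready(d)}
2. free(e,a)  →  {linked(b,c), linked(b,e), linked(e,a), on(a,a), on(b,a), on(b,b), on(b,c), on(b,e), on(c,b), on(d,c), on(d,e), ready(d)}
3. drop(a,a)  →  {linked(a,a), linked(b,c), linked(b,e), linked(e,a), on(b,a), on(b,b), on(b,c), on(b,e), on(c,b), on(d,c), on(d,e), ready(d)}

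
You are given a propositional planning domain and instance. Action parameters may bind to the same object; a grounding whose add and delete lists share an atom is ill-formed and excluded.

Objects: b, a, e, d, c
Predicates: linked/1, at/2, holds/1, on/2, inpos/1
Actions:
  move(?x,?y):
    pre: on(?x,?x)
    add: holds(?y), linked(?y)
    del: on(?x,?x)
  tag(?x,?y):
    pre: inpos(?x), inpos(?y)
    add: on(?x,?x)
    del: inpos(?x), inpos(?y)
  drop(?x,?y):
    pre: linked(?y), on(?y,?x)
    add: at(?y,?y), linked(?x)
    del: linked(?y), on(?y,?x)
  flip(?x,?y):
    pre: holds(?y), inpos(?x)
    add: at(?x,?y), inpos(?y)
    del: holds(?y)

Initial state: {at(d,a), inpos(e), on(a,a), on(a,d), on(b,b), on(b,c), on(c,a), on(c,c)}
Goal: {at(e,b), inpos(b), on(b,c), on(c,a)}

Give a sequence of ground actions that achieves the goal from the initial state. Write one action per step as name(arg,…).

move(b,b); flip(e,b)

1. move(b,b)  →  {at(d,a), holds(b), inpos(e), linked(b), on(a,a), on(a,d), on(b,c), on(c,a), on(c,c)}
2. flip(e,b)  →  {at(d,a), at(e,b), inpos(b), inpos(e), linked(b), on(a,a), on(a,d), on(b,c), on(c,a), on(c,c)}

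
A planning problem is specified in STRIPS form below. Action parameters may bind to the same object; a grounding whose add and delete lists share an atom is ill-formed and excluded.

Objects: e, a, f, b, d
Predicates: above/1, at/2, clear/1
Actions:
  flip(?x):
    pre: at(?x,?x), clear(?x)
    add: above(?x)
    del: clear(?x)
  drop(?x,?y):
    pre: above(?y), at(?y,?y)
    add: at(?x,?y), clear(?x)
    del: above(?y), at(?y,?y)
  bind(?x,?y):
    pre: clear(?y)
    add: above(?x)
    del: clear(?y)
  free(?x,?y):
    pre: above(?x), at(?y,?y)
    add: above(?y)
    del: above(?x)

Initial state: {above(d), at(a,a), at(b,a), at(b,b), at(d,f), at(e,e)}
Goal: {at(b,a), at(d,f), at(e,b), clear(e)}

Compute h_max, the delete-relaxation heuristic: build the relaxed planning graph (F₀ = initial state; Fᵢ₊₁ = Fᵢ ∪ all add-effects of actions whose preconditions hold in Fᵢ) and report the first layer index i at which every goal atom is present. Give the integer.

2

F0 = init (6 atoms)
F1 = F0 ∪ {above(a), above(b), above(e)}  (9 atoms)
F2 = F1 ∪ {at(a,b), at(a,e), at(b,e), at(d,a), at(d,b), at(d,e), at(e,a), at(e,b), at(f,a), at(f,b), at(f,e), clear(a), clear(b), clear(d), clear(e), clear(f)}  (25 atoms)
goal ⊆ F2  ⇒  h_max = 2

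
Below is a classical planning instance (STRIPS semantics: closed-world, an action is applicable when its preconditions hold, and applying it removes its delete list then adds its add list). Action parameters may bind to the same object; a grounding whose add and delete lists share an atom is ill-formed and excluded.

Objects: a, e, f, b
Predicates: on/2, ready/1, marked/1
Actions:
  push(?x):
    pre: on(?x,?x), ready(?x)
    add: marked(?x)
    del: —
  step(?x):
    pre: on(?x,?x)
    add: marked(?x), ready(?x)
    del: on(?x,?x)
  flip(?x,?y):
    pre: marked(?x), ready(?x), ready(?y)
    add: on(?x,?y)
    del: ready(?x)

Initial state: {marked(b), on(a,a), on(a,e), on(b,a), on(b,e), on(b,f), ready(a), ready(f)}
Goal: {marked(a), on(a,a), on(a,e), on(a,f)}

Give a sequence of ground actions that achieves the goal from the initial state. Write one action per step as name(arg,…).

push(a); flip(a,f)

1. push(a)  →  {marked(a), marked(b), on(a,a), on(a,e), on(b,a), on(b,e), on(b,f), ready(a), ready(f)}
2. flip(a,f)  →  {marked(a), marked(b), on(a,a), on(a,e), on(a,f), on(b,a), on(b,e), on(b,f), ready(f)}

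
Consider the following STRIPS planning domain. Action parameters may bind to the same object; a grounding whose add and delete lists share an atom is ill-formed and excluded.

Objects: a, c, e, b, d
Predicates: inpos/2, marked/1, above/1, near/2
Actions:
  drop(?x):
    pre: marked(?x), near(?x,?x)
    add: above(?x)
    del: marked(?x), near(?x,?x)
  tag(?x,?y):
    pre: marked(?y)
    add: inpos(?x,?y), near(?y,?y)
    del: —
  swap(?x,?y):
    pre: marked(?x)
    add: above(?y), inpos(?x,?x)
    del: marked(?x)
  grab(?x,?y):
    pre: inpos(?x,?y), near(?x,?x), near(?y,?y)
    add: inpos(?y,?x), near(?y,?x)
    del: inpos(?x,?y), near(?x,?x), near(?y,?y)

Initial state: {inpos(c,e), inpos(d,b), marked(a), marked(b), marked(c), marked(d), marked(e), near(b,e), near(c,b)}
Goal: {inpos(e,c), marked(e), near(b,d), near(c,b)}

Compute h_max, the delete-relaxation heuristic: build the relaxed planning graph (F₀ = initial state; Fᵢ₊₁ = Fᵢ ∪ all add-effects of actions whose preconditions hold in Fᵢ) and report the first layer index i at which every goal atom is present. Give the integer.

2

F0 = init (9 atoms)
F1 = F0 ∪ {above(a), above(b), above(c), above(d), above(e), inpos(a,a), inpos(a,b), inpos(a,c), inpos(a,d), inpos(a,e), inpos(b,a), inpos(b,b), inpos(b,c), inpos(b,d), inpos(b,e), inpos(c,a), inpos(c,b), inpos(c,c), inpos(c,d), inpos(d,a), inpos(d,c), inpos(d,d), inpos(d,e), inpos(e,a), inpos(e,b), inpos(e,c), inpos(e,d), inpos(e,e), near(a,a), near(b,b), near(c,c), near(d,d), near(e,e)}  (42 atoms)
F2 = F1 ∪ {near(a,b), near(a,c), near(a,d), near(a,e), near(b,a), near(b,c), near(b,d), near(c,a), near(c,d), near(c,e), near(d,a), near(d,b), near(d,c), near(d,e), near(e,a), near(e,b), near(e,c), near(e,d)}  (60 atoms)
goal ⊆ F2  ⇒  h_max = 2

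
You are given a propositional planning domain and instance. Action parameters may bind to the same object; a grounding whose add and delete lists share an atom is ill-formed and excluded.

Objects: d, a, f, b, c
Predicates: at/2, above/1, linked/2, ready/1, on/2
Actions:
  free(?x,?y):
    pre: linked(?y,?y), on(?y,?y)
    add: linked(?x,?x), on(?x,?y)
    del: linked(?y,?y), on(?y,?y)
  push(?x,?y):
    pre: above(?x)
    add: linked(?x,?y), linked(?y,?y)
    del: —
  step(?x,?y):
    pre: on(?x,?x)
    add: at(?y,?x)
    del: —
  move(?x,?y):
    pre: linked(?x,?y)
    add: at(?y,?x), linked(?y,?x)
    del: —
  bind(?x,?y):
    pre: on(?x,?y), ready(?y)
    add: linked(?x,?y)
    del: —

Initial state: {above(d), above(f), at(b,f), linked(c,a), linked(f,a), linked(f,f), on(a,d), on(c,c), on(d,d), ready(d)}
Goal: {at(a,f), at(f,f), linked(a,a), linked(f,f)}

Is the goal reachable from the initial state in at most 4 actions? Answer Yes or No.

1. push(d,a)  →  {above(d), above(f), at(b,f), linked(a,a), linked(c,a), linked(d,a), linked(f,a), linked(f,f), on(a,d), on(c,c), on(d,d), ready(d)}
2. move(f,a)  →  {above(d), above(f), at(a,f), at(b,f), linked(a,a), linked(a,f), linked(c,a), linked(d,a), linked(f,a), linked(f,f), on(a,d), on(c,c), on(d,d), ready(d)}
3. move(f,f)  →  {above(d), above(f), at(a,f), at(b,f), at(f,f), linked(a,a), linked(a,f), linked(c,a), linked(d,a), linked(f,a), linked(f,f), on(a,d), on(c,c), on(d,d), ready(d)}
optimal plan length = 3; 3 ≤ 4

Yes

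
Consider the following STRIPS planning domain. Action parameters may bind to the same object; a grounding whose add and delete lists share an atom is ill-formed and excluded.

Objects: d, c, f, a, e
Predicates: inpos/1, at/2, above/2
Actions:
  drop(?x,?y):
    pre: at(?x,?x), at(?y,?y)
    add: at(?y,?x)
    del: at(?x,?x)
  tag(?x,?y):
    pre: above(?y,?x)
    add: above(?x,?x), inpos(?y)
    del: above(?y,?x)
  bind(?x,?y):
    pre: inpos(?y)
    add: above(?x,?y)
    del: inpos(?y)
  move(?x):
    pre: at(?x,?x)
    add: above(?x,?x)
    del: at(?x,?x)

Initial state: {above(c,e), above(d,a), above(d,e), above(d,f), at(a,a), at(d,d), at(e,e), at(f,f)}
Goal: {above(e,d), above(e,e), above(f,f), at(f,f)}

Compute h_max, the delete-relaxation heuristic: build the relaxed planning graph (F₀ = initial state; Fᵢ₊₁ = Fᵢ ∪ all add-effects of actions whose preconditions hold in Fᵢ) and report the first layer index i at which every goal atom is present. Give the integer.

2

F0 = init (8 atoms)
F1 = F0 ∪ {above(a,a), above(d,d), above(e,e), above(f,f), at(a,d), at(a,e), at(a,f), at(d,a), at(d,e), at(d,f), at(e,a), at(e,d), at(e,f), at(f,a), at(f,d), at(f,e), inpos(c), inpos(d)}  (26 atoms)
F2 = F1 ∪ {above(a,c), above(a,d), above(c,c), above(c,d), above(d,c), above(e,c), above(e,d), above(f,c), above(f,d)}  (35 atoms)
goal ⊆ F2  ⇒  h_max = 2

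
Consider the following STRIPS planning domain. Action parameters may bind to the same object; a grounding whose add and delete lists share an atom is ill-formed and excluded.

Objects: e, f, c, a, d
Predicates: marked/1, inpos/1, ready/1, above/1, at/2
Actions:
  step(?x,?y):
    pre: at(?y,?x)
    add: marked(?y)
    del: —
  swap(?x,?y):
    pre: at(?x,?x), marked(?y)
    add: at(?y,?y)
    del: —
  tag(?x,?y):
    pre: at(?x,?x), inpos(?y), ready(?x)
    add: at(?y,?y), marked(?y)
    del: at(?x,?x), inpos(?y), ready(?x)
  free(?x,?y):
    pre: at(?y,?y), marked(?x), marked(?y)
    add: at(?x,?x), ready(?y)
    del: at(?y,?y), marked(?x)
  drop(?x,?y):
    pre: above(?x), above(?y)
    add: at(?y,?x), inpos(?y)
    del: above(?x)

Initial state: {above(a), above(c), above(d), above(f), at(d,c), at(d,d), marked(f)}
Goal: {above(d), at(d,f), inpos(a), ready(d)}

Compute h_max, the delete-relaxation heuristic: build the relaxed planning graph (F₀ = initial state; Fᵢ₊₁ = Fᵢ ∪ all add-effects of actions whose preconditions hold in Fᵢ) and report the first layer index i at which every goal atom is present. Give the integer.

F0 = init (7 atoms)
F1 = F0 ∪ {at(a,a), at(a,c), at(a,d), at(a,f), at(c,a), at(c,c), at(c,d), at(c,f), at(d,a), at(d,f), at(f,a), at(f,c), at(f,d), at(f,f), inpos(a), inpos(c), inpos(d), inpos(f), marked(d)}  (26 atoms)
F2 = F1 ∪ {marked(a), marked(c), ready(d), ready(f)}  (30 atoms)
goal ⊆ F2  ⇒  h_max = 2

2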